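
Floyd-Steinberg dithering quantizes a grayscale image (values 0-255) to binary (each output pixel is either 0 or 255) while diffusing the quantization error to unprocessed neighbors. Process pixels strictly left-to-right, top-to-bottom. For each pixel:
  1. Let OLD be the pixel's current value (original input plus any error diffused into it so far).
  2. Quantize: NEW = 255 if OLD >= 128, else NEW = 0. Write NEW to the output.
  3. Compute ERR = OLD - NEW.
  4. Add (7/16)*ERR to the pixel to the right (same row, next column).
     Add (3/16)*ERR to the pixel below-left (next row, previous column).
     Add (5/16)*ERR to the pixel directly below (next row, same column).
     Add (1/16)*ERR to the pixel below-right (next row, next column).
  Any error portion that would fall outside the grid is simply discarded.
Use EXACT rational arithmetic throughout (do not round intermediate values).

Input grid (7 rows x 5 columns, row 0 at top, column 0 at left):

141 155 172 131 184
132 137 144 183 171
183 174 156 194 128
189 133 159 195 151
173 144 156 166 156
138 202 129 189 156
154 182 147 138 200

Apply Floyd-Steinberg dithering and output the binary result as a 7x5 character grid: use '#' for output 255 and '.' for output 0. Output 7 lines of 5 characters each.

Answer: #.#.#
.####
#.#..
#.###
##.#.
.#.##
###.#

Derivation:
(0,0): OLD=141 → NEW=255, ERR=-114
(0,1): OLD=841/8 → NEW=0, ERR=841/8
(0,2): OLD=27903/128 → NEW=255, ERR=-4737/128
(0,3): OLD=235129/2048 → NEW=0, ERR=235129/2048
(0,4): OLD=7675215/32768 → NEW=255, ERR=-680625/32768
(1,0): OLD=14859/128 → NEW=0, ERR=14859/128
(1,1): OLD=211533/1024 → NEW=255, ERR=-49587/1024
(1,2): OLD=4566097/32768 → NEW=255, ERR=-3789743/32768
(1,3): OLD=21243069/131072 → NEW=255, ERR=-12180291/131072
(1,4): OLD=274786711/2097152 → NEW=255, ERR=-259987049/2097152
(2,0): OLD=3443871/16384 → NEW=255, ERR=-734049/16384
(2,1): OLD=65450181/524288 → NEW=0, ERR=65450181/524288
(2,2): OLD=1292042639/8388608 → NEW=255, ERR=-847052401/8388608
(2,3): OLD=12121160509/134217728 → NEW=0, ERR=12121160509/134217728
(2,4): OLD=264057556843/2147483648 → NEW=0, ERR=264057556843/2147483648
(3,0): OLD=1664349615/8388608 → NEW=255, ERR=-474745425/8388608
(3,1): OLD=8423382019/67108864 → NEW=0, ERR=8423382019/67108864
(3,2): OLD=444731784081/2147483648 → NEW=255, ERR=-102876546159/2147483648
(3,3): OLD=940629156905/4294967296 → NEW=255, ERR=-154587503575/4294967296
(3,4): OLD=12322981166829/68719476736 → NEW=255, ERR=-5200485400851/68719476736
(4,0): OLD=192037664609/1073741824 → NEW=255, ERR=-81766500511/1073741824
(4,1): OLD=4720647973601/34359738368 → NEW=255, ERR=-4041085310239/34359738368
(4,2): OLD=49846857610063/549755813888 → NEW=0, ERR=49846857610063/549755813888
(4,3): OLD=1558995397231841/8796093022208 → NEW=255, ERR=-684008323431199/8796093022208
(4,4): OLD=13522084055546535/140737488355328 → NEW=0, ERR=13522084055546535/140737488355328
(5,0): OLD=50660406304067/549755813888 → NEW=0, ERR=50660406304067/549755813888
(5,1): OLD=957911467181961/4398046511104 → NEW=255, ERR=-163590393149559/4398046511104
(5,2): OLD=16766076292833745/140737488355328 → NEW=0, ERR=16766076292833745/140737488355328
(5,3): OLD=135389770169166975/562949953421312 → NEW=255, ERR=-8162467953267585/562949953421312
(5,4): OLD=1574650956478055621/9007199254740992 → NEW=255, ERR=-722184853480897339/9007199254740992
(6,0): OLD=12372431676074259/70368744177664 → NEW=255, ERR=-5571598089230061/70368744177664
(6,1): OLD=368918022829907229/2251799813685248 → NEW=255, ERR=-205290929659831011/2251799813685248
(6,2): OLD=5018774860863800591/36028797018963968 → NEW=255, ERR=-4168568378972011249/36028797018963968
(6,3): OLD=43385512709217406053/576460752303423488 → NEW=0, ERR=43385512709217406053/576460752303423488
(6,4): OLD=1908915476037443848451/9223372036854775808 → NEW=255, ERR=-443044393360523982589/9223372036854775808
Row 0: #.#.#
Row 1: .####
Row 2: #.#..
Row 3: #.###
Row 4: ##.#.
Row 5: .#.##
Row 6: ###.#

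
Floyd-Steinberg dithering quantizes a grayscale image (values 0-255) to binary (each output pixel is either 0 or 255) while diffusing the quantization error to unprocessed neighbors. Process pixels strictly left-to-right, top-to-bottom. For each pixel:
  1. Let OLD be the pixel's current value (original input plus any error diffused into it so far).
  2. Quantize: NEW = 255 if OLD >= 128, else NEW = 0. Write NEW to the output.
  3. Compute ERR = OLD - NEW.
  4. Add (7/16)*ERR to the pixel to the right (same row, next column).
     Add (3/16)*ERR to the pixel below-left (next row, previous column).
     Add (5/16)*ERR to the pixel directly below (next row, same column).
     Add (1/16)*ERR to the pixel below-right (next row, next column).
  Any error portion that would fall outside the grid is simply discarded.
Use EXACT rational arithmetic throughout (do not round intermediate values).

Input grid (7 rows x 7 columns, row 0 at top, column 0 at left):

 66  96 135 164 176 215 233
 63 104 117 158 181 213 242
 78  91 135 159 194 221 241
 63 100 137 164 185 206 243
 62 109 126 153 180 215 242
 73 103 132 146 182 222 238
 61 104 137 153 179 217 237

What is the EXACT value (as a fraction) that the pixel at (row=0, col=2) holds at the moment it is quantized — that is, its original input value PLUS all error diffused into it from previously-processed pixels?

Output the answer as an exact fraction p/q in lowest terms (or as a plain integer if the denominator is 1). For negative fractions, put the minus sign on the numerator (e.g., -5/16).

(0,0): OLD=66 → NEW=0, ERR=66
(0,1): OLD=999/8 → NEW=0, ERR=999/8
(0,2): OLD=24273/128 → NEW=255, ERR=-8367/128
Target (0,2): original=135, with diffused error = 24273/128

Answer: 24273/128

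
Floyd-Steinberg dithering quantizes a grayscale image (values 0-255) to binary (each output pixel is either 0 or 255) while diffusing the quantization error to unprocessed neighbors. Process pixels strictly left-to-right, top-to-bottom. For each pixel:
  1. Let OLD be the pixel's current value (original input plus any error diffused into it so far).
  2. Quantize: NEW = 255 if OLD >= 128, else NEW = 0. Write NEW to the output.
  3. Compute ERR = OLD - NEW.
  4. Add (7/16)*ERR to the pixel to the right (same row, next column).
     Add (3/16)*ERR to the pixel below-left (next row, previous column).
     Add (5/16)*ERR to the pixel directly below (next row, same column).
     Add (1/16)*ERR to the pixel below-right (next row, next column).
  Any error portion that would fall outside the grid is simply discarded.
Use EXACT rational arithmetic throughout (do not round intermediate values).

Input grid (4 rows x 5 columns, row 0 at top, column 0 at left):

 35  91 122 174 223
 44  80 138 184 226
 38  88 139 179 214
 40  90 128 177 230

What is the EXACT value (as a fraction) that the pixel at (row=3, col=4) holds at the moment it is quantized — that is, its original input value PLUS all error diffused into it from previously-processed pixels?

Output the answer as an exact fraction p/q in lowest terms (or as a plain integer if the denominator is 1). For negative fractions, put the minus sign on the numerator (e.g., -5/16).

(0,0): OLD=35 → NEW=0, ERR=35
(0,1): OLD=1701/16 → NEW=0, ERR=1701/16
(0,2): OLD=43139/256 → NEW=255, ERR=-22141/256
(0,3): OLD=557717/4096 → NEW=255, ERR=-486763/4096
(0,4): OLD=11207187/65536 → NEW=255, ERR=-5504493/65536
(1,0): OLD=19167/256 → NEW=0, ERR=19167/256
(1,1): OLD=270233/2048 → NEW=255, ERR=-252007/2048
(1,2): OLD=2719757/65536 → NEW=0, ERR=2719757/65536
(1,3): OLD=37713417/262144 → NEW=255, ERR=-29133303/262144
(1,4): OLD=602736891/4194304 → NEW=255, ERR=-466810629/4194304
(2,0): OLD=1255843/32768 → NEW=0, ERR=1255843/32768
(2,1): OLD=82601393/1048576 → NEW=0, ERR=82601393/1048576
(2,2): OLD=2649196115/16777216 → NEW=255, ERR=-1628993965/16777216
(2,3): OLD=22418862153/268435456 → NEW=0, ERR=22418862153/268435456
(2,4): OLD=896843132863/4294967296 → NEW=255, ERR=-198373527617/4294967296
(3,0): OLD=1119827699/16777216 → NEW=0, ERR=1119827699/16777216
(3,1): OLD=17181053047/134217728 → NEW=255, ERR=-17044467593/134217728
(3,2): OLD=269216293453/4294967296 → NEW=0, ERR=269216293453/4294967296
(3,3): OLD=1853653421349/8589934592 → NEW=255, ERR=-336779899611/8589934592
(3,4): OLD=27987168314009/137438953472 → NEW=255, ERR=-7059764821351/137438953472
Target (3,4): original=230, with diffused error = 27987168314009/137438953472

Answer: 27987168314009/137438953472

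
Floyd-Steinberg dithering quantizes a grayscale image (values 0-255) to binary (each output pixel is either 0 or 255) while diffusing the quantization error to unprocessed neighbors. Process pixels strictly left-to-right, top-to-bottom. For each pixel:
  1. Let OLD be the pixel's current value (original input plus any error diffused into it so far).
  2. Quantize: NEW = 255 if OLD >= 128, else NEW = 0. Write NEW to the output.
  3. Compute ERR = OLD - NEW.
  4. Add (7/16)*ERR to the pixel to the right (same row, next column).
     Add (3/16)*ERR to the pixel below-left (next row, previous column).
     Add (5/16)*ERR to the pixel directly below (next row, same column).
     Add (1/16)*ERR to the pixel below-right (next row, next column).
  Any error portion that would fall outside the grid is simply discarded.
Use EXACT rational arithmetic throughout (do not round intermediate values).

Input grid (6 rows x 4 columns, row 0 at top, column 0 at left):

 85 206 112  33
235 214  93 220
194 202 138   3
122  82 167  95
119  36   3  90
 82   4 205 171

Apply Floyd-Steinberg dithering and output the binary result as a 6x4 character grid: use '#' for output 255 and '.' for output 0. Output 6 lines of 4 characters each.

(0,0): OLD=85 → NEW=0, ERR=85
(0,1): OLD=3891/16 → NEW=255, ERR=-189/16
(0,2): OLD=27349/256 → NEW=0, ERR=27349/256
(0,3): OLD=326611/4096 → NEW=0, ERR=326611/4096
(1,0): OLD=66393/256 → NEW=255, ERR=1113/256
(1,1): OLD=486511/2048 → NEW=255, ERR=-35729/2048
(1,2): OLD=8714011/65536 → NEW=255, ERR=-7997669/65536
(1,3): OLD=207833261/1048576 → NEW=255, ERR=-59553619/1048576
(2,0): OLD=6294325/32768 → NEW=255, ERR=-2061515/32768
(2,1): OLD=153526423/1048576 → NEW=255, ERR=-113860457/1048576
(2,2): OLD=85183123/2097152 → NEW=0, ERR=85183123/2097152
(2,3): OLD=-154516441/33554432 → NEW=0, ERR=-154516441/33554432
(3,0): OLD=1375396581/16777216 → NEW=0, ERR=1375396581/16777216
(3,1): OLD=23519546171/268435456 → NEW=0, ERR=23519546171/268435456
(3,2): OLD=903556888773/4294967296 → NEW=255, ERR=-191659771707/4294967296
(3,3): OLD=5262296401635/68719476736 → NEW=0, ERR=5262296401635/68719476736
(4,0): OLD=691691473217/4294967296 → NEW=255, ERR=-403525187263/4294967296
(4,1): OLD=653955377475/34359738368 → NEW=0, ERR=653955377475/34359738368
(4,2): OLD=18929021456099/1099511627776 → NEW=0, ERR=18929021456099/1099511627776
(4,3): OLD=2087718704763941/17592186044416 → NEW=0, ERR=2087718704763941/17592186044416
(5,0): OLD=30900835380721/549755813888 → NEW=0, ERR=30900835380721/549755813888
(5,1): OLD=561097916332727/17592186044416 → NEW=0, ERR=561097916332727/17592186044416
(5,2): OLD=2179448707001891/8796093022208 → NEW=255, ERR=-63555013661149/8796093022208
(5,3): OLD=57983908693383379/281474976710656 → NEW=255, ERR=-13792210367833901/281474976710656
Row 0: .#..
Row 1: ####
Row 2: ##..
Row 3: ..#.
Row 4: #...
Row 5: ..##

Answer: .#..
####
##..
..#.
#...
..##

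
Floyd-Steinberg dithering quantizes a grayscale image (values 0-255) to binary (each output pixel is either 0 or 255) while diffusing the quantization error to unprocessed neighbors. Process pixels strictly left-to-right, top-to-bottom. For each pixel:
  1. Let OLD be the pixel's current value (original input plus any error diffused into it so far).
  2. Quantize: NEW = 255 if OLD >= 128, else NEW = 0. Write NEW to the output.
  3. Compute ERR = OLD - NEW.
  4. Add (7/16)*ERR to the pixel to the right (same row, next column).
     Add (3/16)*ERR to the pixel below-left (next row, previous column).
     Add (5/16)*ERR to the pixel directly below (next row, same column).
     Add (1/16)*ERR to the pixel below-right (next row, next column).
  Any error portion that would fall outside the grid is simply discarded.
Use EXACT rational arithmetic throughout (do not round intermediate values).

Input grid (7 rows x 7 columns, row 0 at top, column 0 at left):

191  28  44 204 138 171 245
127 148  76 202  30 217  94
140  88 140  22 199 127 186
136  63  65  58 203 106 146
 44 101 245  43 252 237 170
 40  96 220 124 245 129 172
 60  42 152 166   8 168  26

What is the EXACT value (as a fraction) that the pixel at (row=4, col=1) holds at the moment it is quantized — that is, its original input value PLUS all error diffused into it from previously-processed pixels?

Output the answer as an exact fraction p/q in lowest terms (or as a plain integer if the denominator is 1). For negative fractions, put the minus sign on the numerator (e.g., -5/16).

Answer: 27214344071/134217728

Derivation:
(0,0): OLD=191 → NEW=255, ERR=-64
(0,1): OLD=0 → NEW=0, ERR=0
(0,2): OLD=44 → NEW=0, ERR=44
(0,3): OLD=893/4 → NEW=255, ERR=-127/4
(0,4): OLD=7943/64 → NEW=0, ERR=7943/64
(0,5): OLD=230705/1024 → NEW=255, ERR=-30415/1024
(0,6): OLD=3801175/16384 → NEW=255, ERR=-376745/16384
(1,0): OLD=107 → NEW=0, ERR=107
(1,1): OLD=3185/16 → NEW=255, ERR=-895/16
(1,2): OLD=15187/256 → NEW=0, ERR=15187/256
(1,3): OLD=999641/4096 → NEW=255, ERR=-44839/4096
(1,4): OLD=3698939/65536 → NEW=0, ERR=3698939/65536
(1,5): OLD=247313457/1048576 → NEW=255, ERR=-20073423/1048576
(1,6): OLD=1284840983/16777216 → NEW=0, ERR=1284840983/16777216
(2,0): OLD=41715/256 → NEW=255, ERR=-23565/256
(2,1): OLD=98423/2048 → NEW=0, ERR=98423/2048
(2,2): OLD=11404285/65536 → NEW=255, ERR=-5307395/65536
(2,3): OLD=-671381/262144 → NEW=0, ERR=-671381/262144
(2,4): OLD=3544083383/16777216 → NEW=255, ERR=-734106697/16777216
(2,5): OLD=16074066763/134217728 → NEW=0, ERR=16074066763/134217728
(2,6): OLD=560774667045/2147483648 → NEW=255, ERR=13166336805/2147483648
(3,0): OLD=3809117/32768 → NEW=0, ERR=3809117/32768
(3,1): OLD=113180781/1048576 → NEW=0, ERR=113180781/1048576
(3,2): OLD=1500528911/16777216 → NEW=0, ERR=1500528911/16777216
(3,3): OLD=11148551847/134217728 → NEW=0, ERR=11148551847/134217728
(3,4): OLD=266246614405/1073741824 → NEW=255, ERR=-7557550715/1073741824
(3,5): OLD=4767785251237/34359738368 → NEW=255, ERR=-3993948032603/34359738368
(3,6): OLD=57474980635155/549755813888 → NEW=0, ERR=57474980635155/549755813888
(4,0): OLD=1687198567/16777216 → NEW=0, ERR=1687198567/16777216
(4,1): OLD=27214344071/134217728 → NEW=255, ERR=-7011176569/134217728
Target (4,1): original=101, with diffused error = 27214344071/134217728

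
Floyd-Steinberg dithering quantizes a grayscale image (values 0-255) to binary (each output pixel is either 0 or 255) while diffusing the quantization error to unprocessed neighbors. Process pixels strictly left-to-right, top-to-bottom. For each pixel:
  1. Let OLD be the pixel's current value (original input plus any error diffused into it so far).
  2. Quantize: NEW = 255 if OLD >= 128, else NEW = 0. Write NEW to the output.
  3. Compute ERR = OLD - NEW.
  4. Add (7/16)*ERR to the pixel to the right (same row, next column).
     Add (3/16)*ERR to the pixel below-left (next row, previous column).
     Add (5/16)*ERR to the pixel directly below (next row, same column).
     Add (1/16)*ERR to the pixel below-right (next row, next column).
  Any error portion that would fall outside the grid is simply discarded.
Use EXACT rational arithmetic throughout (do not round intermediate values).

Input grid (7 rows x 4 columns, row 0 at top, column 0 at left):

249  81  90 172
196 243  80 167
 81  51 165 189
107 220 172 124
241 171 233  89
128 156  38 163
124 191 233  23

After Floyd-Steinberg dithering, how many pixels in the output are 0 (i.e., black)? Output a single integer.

Answer: 11

Derivation:
(0,0): OLD=249 → NEW=255, ERR=-6
(0,1): OLD=627/8 → NEW=0, ERR=627/8
(0,2): OLD=15909/128 → NEW=0, ERR=15909/128
(0,3): OLD=463619/2048 → NEW=255, ERR=-58621/2048
(1,0): OLD=26729/128 → NEW=255, ERR=-5911/128
(1,1): OLD=276703/1024 → NEW=255, ERR=15583/1024
(1,2): OLD=4096971/32768 → NEW=0, ERR=4096971/32768
(1,3): OLD=115617917/524288 → NEW=255, ERR=-18075523/524288
(2,0): OLD=1137413/16384 → NEW=0, ERR=1137413/16384
(2,1): OLD=55933447/524288 → NEW=0, ERR=55933447/524288
(2,2): OLD=257145507/1048576 → NEW=255, ERR=-10241373/1048576
(2,3): OLD=3049552055/16777216 → NEW=255, ERR=-1228638025/16777216
(3,0): OLD=1247367477/8388608 → NEW=255, ERR=-891727563/8388608
(3,1): OLD=28097045483/134217728 → NEW=255, ERR=-6128475157/134217728
(3,2): OLD=304745032469/2147483648 → NEW=255, ERR=-242863297771/2147483648
(3,3): OLD=1753261805331/34359738368 → NEW=0, ERR=1753261805331/34359738368
(4,0): OLD=427819928657/2147483648 → NEW=255, ERR=-119788401583/2147483648
(4,1): OLD=1794923143923/17179869184 → NEW=0, ERR=1794923143923/17179869184
(4,2): OLD=137483860604947/549755813888 → NEW=255, ERR=-2703871936493/549755813888
(4,3): OLD=842013115618165/8796093022208 → NEW=0, ERR=842013115618165/8796093022208
(5,0): OLD=35777605457281/274877906944 → NEW=255, ERR=-34316260813439/274877906944
(5,1): OLD=1140173116489255/8796093022208 → NEW=255, ERR=-1102830604173785/8796093022208
(5,2): OLD=26779392809675/4398046511104 → NEW=0, ERR=26779392809675/4398046511104
(5,3): OLD=27481925728360851/140737488355328 → NEW=255, ERR=-8406133802247789/140737488355328
(6,0): OLD=8652355013389077/140737488355328 → NEW=0, ERR=8652355013389077/140737488355328
(6,1): OLD=387434697346951139/2251799813685248 → NEW=255, ERR=-186774255142787101/2251799813685248
(6,2): OLD=6470026107835480005/36028797018963968 → NEW=255, ERR=-2717317132000331835/36028797018963968
(6,3): OLD=-16303097102003894941/576460752303423488 → NEW=0, ERR=-16303097102003894941/576460752303423488
Output grid:
  Row 0: #..#  (2 black, running=2)
  Row 1: ##.#  (1 black, running=3)
  Row 2: ..##  (2 black, running=5)
  Row 3: ###.  (1 black, running=6)
  Row 4: #.#.  (2 black, running=8)
  Row 5: ##.#  (1 black, running=9)
  Row 6: .##.  (2 black, running=11)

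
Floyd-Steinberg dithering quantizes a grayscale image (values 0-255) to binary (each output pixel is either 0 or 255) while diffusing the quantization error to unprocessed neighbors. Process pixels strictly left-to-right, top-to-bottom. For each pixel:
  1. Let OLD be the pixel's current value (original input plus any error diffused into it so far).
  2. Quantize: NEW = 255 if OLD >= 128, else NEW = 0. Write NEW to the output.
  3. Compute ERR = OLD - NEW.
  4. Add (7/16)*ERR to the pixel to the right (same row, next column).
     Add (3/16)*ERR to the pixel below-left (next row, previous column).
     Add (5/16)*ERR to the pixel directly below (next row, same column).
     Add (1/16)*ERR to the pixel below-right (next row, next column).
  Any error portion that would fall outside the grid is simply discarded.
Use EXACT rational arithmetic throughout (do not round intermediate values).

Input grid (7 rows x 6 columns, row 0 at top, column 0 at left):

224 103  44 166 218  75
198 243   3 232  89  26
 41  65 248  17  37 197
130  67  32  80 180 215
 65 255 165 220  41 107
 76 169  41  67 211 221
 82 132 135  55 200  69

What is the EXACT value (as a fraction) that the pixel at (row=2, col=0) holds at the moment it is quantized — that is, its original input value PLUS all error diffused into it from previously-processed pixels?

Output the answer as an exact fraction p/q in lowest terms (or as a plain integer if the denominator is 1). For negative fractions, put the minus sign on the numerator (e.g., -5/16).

(0,0): OLD=224 → NEW=255, ERR=-31
(0,1): OLD=1431/16 → NEW=0, ERR=1431/16
(0,2): OLD=21281/256 → NEW=0, ERR=21281/256
(0,3): OLD=828903/4096 → NEW=255, ERR=-215577/4096
(0,4): OLD=12777809/65536 → NEW=255, ERR=-3933871/65536
(0,5): OLD=51106103/1048576 → NEW=0, ERR=51106103/1048576
(1,0): OLD=52501/256 → NEW=255, ERR=-12779/256
(1,1): OLD=538131/2048 → NEW=255, ERR=15891/2048
(1,2): OLD=1841167/65536 → NEW=0, ERR=1841167/65536
(1,3): OLD=58139491/262144 → NEW=255, ERR=-8707229/262144
(1,4): OLD=1032790729/16777216 → NEW=0, ERR=1032790729/16777216
(1,5): OLD=17290274223/268435456 → NEW=0, ERR=17290274223/268435456
(2,0): OLD=880001/32768 → NEW=0, ERR=880001/32768
Target (2,0): original=41, with diffused error = 880001/32768

Answer: 880001/32768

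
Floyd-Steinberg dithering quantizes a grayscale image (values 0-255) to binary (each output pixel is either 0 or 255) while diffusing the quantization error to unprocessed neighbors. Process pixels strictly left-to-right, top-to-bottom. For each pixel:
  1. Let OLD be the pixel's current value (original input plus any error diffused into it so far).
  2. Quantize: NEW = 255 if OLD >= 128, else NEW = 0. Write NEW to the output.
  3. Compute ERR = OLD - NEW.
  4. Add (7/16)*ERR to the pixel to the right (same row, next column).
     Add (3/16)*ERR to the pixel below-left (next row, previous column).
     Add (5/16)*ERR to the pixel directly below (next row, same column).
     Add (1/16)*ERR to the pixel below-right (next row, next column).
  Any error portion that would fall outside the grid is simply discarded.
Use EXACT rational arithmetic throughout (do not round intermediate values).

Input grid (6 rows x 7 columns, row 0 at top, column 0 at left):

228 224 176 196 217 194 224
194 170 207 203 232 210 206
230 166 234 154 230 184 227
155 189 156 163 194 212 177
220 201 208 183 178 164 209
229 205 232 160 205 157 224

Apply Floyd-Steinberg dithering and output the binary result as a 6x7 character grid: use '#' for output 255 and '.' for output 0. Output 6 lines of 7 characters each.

(0,0): OLD=228 → NEW=255, ERR=-27
(0,1): OLD=3395/16 → NEW=255, ERR=-685/16
(0,2): OLD=40261/256 → NEW=255, ERR=-25019/256
(0,3): OLD=627683/4096 → NEW=255, ERR=-416797/4096
(0,4): OLD=11303733/65536 → NEW=255, ERR=-5407947/65536
(0,5): OLD=165568115/1048576 → NEW=255, ERR=-101818765/1048576
(0,6): OLD=3045365029/16777216 → NEW=255, ERR=-1232825051/16777216
(1,0): OLD=45449/256 → NEW=255, ERR=-19831/256
(1,1): OLD=210367/2048 → NEW=0, ERR=210367/2048
(1,2): OLD=13083819/65536 → NEW=255, ERR=-3627861/65536
(1,3): OLD=32873359/262144 → NEW=0, ERR=32873359/262144
(1,4): OLD=3967976077/16777216 → NEW=255, ERR=-310214003/16777216
(1,5): OLD=20485768477/134217728 → NEW=255, ERR=-13739752163/134217728
(1,6): OLD=283857562387/2147483648 → NEW=255, ERR=-263750767853/2147483648
(2,0): OLD=7374501/32768 → NEW=255, ERR=-981339/32768
(2,1): OLD=178023271/1048576 → NEW=255, ERR=-89363609/1048576
(2,2): OLD=3512282613/16777216 → NEW=255, ERR=-765907467/16777216
(2,3): OLD=22318904205/134217728 → NEW=255, ERR=-11906616435/134217728
(2,4): OLD=186889133597/1073741824 → NEW=255, ERR=-86915031523/1073741824
(2,5): OLD=3175241549407/34359738368 → NEW=0, ERR=3175241549407/34359738368
(2,6): OLD=122403822616457/549755813888 → NEW=255, ERR=-17783909924983/549755813888
(3,0): OLD=2175363413/16777216 → NEW=255, ERR=-2102826667/16777216
(3,1): OLD=13032628913/134217728 → NEW=0, ERR=13032628913/134217728
(3,2): OLD=174220580771/1073741824 → NEW=255, ERR=-99583584349/1073741824
(3,3): OLD=329301439173/4294967296 → NEW=0, ERR=329301439173/4294967296
(3,4): OLD=117664734285141/549755813888 → NEW=255, ERR=-22522998256299/549755813888
(3,5): OLD=931638915475919/4398046511104 → NEW=255, ERR=-189862944855601/4398046511104
(3,6): OLD=10821301626782097/70368744177664 → NEW=255, ERR=-7122728138522223/70368744177664
(4,0): OLD=427431222619/2147483648 → NEW=255, ERR=-120177107621/2147483648
(4,1): OLD=6241014652191/34359738368 → NEW=255, ERR=-2520718631649/34359738368
(4,2): OLD=92010392913201/549755813888 → NEW=255, ERR=-48177339628239/549755813888
(4,3): OLD=682320388390763/4398046511104 → NEW=255, ERR=-439181471940757/4398046511104
(4,4): OLD=4159031034466641/35184372088832 → NEW=0, ERR=4159031034466641/35184372088832
(4,5): OLD=203433855423902289/1125899906842624 → NEW=255, ERR=-83670620820966831/1125899906842624
(4,6): OLD=2560891777770155143/18014398509481984 → NEW=255, ERR=-2032779842147750777/18014398509481984
(5,0): OLD=108717756875725/549755813888 → NEW=255, ERR=-31469975665715/549755813888
(5,1): OLD=602977195462511/4398046511104 → NEW=255, ERR=-518524664869009/4398046511104
(5,2): OLD=4564293004666041/35184372088832 → NEW=255, ERR=-4407721877986119/35184372088832
(5,3): OLD=25522211945534717/281474976710656 → NEW=0, ERR=25522211945534717/281474976710656
(5,4): OLD=4709576275153707071/18014398509481984 → NEW=255, ERR=115904655235801151/18014398509481984
(5,5): OLD=17700468169997836623/144115188075855872 → NEW=0, ERR=17700468169997836623/144115188075855872
(5,6): OLD=548391078102858516161/2305843009213693952 → NEW=255, ERR=-39598889246633441599/2305843009213693952
Row 0: #######
Row 1: #.#.###
Row 2: #####.#
Row 3: #.#.###
Row 4: ####.##
Row 5: ###.#.#

Answer: #######
#.#.###
#####.#
#.#.###
####.##
###.#.#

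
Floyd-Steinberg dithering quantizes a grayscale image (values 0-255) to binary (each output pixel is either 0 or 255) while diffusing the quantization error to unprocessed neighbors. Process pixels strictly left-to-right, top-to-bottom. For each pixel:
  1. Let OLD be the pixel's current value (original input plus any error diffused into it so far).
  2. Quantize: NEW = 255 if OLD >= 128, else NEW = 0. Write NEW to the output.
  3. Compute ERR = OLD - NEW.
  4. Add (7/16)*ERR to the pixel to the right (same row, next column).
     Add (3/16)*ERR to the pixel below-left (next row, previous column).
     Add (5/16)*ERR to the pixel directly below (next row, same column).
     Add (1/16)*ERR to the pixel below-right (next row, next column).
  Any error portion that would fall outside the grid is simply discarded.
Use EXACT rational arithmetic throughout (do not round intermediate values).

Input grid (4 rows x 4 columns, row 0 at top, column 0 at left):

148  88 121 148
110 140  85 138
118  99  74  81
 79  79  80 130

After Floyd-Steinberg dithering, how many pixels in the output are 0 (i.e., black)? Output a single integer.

Answer: 10

Derivation:
(0,0): OLD=148 → NEW=255, ERR=-107
(0,1): OLD=659/16 → NEW=0, ERR=659/16
(0,2): OLD=35589/256 → NEW=255, ERR=-29691/256
(0,3): OLD=398371/4096 → NEW=0, ERR=398371/4096
(1,0): OLD=21577/256 → NEW=0, ERR=21577/256
(1,1): OLD=330367/2048 → NEW=255, ERR=-191873/2048
(1,2): OLD=1872875/65536 → NEW=0, ERR=1872875/65536
(1,3): OLD=182082397/1048576 → NEW=255, ERR=-85304483/1048576
(2,0): OLD=4154085/32768 → NEW=0, ERR=4154085/32768
(2,1): OLD=142408871/1048576 → NEW=255, ERR=-124978009/1048576
(2,2): OLD=20293187/2097152 → NEW=0, ERR=20293187/2097152
(2,3): OLD=2066848471/33554432 → NEW=0, ERR=2066848471/33554432
(3,0): OLD=1615119637/16777216 → NEW=0, ERR=1615119637/16777216
(3,1): OLD=25127925771/268435456 → NEW=0, ERR=25127925771/268435456
(3,2): OLD=550090496757/4294967296 → NEW=255, ERR=-545126163723/4294967296
(3,3): OLD=6481992298035/68719476736 → NEW=0, ERR=6481992298035/68719476736
Output grid:
  Row 0: #.#.  (2 black, running=2)
  Row 1: .#.#  (2 black, running=4)
  Row 2: .#..  (3 black, running=7)
  Row 3: ..#.  (3 black, running=10)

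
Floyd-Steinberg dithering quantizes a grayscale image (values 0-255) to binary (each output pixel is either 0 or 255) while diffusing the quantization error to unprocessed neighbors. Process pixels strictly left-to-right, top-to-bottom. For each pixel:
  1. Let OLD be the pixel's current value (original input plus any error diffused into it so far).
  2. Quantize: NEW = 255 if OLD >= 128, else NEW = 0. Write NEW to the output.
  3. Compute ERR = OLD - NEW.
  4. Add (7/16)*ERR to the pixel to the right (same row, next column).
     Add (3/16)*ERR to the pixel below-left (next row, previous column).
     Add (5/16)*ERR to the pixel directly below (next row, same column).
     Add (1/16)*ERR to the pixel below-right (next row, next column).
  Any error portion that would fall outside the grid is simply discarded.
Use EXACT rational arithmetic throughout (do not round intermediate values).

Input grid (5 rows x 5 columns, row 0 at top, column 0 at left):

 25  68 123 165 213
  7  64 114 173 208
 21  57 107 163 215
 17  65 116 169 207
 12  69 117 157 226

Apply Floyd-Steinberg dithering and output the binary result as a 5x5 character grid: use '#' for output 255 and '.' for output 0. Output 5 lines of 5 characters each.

Answer: ..#.#
..###
...##
.#.#.
..#.#

Derivation:
(0,0): OLD=25 → NEW=0, ERR=25
(0,1): OLD=1263/16 → NEW=0, ERR=1263/16
(0,2): OLD=40329/256 → NEW=255, ERR=-24951/256
(0,3): OLD=501183/4096 → NEW=0, ERR=501183/4096
(0,4): OLD=17467449/65536 → NEW=255, ERR=755769/65536
(1,0): OLD=7581/256 → NEW=0, ERR=7581/256
(1,1): OLD=173899/2048 → NEW=0, ERR=173899/2048
(1,2): OLD=9736487/65536 → NEW=255, ERR=-6975193/65536
(1,3): OLD=42137947/262144 → NEW=255, ERR=-24708773/262144
(1,4): OLD=746644913/4194304 → NEW=255, ERR=-322902607/4194304
(2,0): OLD=1513065/32768 → NEW=0, ERR=1513065/32768
(2,1): OLD=89790739/1048576 → NEW=0, ERR=89790739/1048576
(2,2): OLD=1658212857/16777216 → NEW=0, ERR=1658212857/16777216
(2,3): OLD=41795181275/268435456 → NEW=255, ERR=-26655860005/268435456
(2,4): OLD=608196330813/4294967296 → NEW=255, ERR=-487020329667/4294967296
(3,0): OLD=796675289/16777216 → NEW=0, ERR=796675289/16777216
(3,1): OLD=17978809317/134217728 → NEW=255, ERR=-16246711323/134217728
(3,2): OLD=346438125543/4294967296 → NEW=0, ERR=346438125543/4294967296
(3,3): OLD=1358703893647/8589934592 → NEW=255, ERR=-831729427313/8589934592
(3,4): OLD=16904566560683/137438953472 → NEW=0, ERR=16904566560683/137438953472
(4,0): OLD=8896681367/2147483648 → NEW=0, ERR=8896681367/2147483648
(4,1): OLD=3509986872855/68719476736 → NEW=0, ERR=3509986872855/68719476736
(4,2): OLD=152647996150329/1099511627776 → NEW=255, ERR=-127727468932551/1099511627776
(4,3): OLD=1829971850560535/17592186044416 → NEW=0, ERR=1829971850560535/17592186044416
(4,4): OLD=85538688422232097/281474976710656 → NEW=255, ERR=13762569361014817/281474976710656
Row 0: ..#.#
Row 1: ..###
Row 2: ...##
Row 3: .#.#.
Row 4: ..#.#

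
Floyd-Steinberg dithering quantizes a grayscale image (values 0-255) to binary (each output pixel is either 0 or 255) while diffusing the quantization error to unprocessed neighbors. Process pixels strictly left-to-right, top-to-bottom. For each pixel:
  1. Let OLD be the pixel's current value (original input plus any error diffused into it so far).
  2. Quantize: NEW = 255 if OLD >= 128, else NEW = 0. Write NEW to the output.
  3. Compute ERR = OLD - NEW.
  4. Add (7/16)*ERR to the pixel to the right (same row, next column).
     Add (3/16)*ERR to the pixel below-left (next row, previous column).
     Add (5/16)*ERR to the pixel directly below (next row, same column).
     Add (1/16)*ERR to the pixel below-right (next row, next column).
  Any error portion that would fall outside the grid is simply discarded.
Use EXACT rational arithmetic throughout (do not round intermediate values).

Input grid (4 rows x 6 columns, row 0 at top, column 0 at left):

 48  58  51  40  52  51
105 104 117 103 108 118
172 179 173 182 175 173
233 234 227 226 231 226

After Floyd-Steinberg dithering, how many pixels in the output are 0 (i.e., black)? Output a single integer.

Answer: 10

Derivation:
(0,0): OLD=48 → NEW=0, ERR=48
(0,1): OLD=79 → NEW=0, ERR=79
(0,2): OLD=1369/16 → NEW=0, ERR=1369/16
(0,3): OLD=19823/256 → NEW=0, ERR=19823/256
(0,4): OLD=351753/4096 → NEW=0, ERR=351753/4096
(0,5): OLD=5804607/65536 → NEW=0, ERR=5804607/65536
(1,0): OLD=2157/16 → NEW=255, ERR=-1923/16
(1,1): OLD=12179/128 → NEW=0, ERR=12179/128
(1,2): OLD=838951/4096 → NEW=255, ERR=-205529/4096
(1,3): OLD=2075767/16384 → NEW=0, ERR=2075767/16384
(1,4): OLD=221996433/1048576 → NEW=255, ERR=-45390447/1048576
(1,5): OLD=2216395687/16777216 → NEW=255, ERR=-2061794393/16777216
(2,0): OLD=311873/2048 → NEW=255, ERR=-210367/2048
(2,1): OLD=9625571/65536 → NEW=255, ERR=-7086109/65536
(2,2): OLD=146503417/1048576 → NEW=255, ERR=-120883463/1048576
(2,3): OLD=1341363873/8388608 → NEW=255, ERR=-797731167/8388608
(2,4): OLD=28116934931/268435456 → NEW=0, ERR=28116934931/268435456
(2,5): OLD=763284380853/4294967296 → NEW=255, ERR=-331932279627/4294967296
(3,0): OLD=189401161/1048576 → NEW=255, ERR=-77985719/1048576
(3,1): OLD=1171360749/8388608 → NEW=255, ERR=-967734291/8388608
(3,2): OLD=7778865123/67108864 → NEW=0, ERR=7778865123/67108864
(3,3): OLD=1114238483885/4294967296 → NEW=255, ERR=19021823405/4294967296
(3,4): OLD=8426235743973/34359738368 → NEW=255, ERR=-335497539867/34359738368
(3,5): OLD=112218007645707/549755813888 → NEW=255, ERR=-27969724895733/549755813888
Output grid:
  Row 0: ......  (6 black, running=6)
  Row 1: #.#.##  (2 black, running=8)
  Row 2: ####.#  (1 black, running=9)
  Row 3: ##.###  (1 black, running=10)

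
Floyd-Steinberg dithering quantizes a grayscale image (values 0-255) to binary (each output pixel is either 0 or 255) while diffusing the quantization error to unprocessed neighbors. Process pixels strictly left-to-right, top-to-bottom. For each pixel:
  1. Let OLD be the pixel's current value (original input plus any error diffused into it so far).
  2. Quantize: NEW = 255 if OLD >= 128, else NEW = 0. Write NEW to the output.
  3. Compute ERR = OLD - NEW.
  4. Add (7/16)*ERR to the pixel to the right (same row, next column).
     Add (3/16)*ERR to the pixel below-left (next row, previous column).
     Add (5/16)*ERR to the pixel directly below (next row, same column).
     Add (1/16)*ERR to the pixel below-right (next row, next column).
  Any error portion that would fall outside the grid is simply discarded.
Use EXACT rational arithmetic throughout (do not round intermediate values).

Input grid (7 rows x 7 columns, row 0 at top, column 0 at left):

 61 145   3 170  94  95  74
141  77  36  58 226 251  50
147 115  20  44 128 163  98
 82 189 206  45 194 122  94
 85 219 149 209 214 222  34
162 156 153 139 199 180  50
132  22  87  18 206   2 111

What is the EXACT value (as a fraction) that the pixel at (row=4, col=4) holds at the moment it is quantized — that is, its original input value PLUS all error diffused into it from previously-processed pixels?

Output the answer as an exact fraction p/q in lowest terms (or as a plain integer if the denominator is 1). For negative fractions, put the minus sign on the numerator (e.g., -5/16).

(0,0): OLD=61 → NEW=0, ERR=61
(0,1): OLD=2747/16 → NEW=255, ERR=-1333/16
(0,2): OLD=-8563/256 → NEW=0, ERR=-8563/256
(0,3): OLD=636379/4096 → NEW=255, ERR=-408101/4096
(0,4): OLD=3303677/65536 → NEW=0, ERR=3303677/65536
(0,5): OLD=122740459/1048576 → NEW=0, ERR=122740459/1048576
(0,6): OLD=2100697197/16777216 → NEW=0, ERR=2100697197/16777216
(1,0): OLD=36977/256 → NEW=255, ERR=-28303/256
(1,1): OLD=279/2048 → NEW=0, ERR=279/2048
(1,2): OLD=112611/65536 → NEW=0, ERR=112611/65536
(1,3): OLD=9169127/262144 → NEW=0, ERR=9169127/262144
(1,4): OLD=4576428053/16777216 → NEW=255, ERR=298237973/16777216
(1,5): OLD=43216017445/134217728 → NEW=255, ERR=8990496805/134217728
(1,6): OLD=270046326667/2147483648 → NEW=0, ERR=270046326667/2147483648
(2,0): OLD=3685613/32768 → NEW=0, ERR=3685613/32768
(2,1): OLD=165321727/1048576 → NEW=255, ERR=-102065153/1048576
(2,2): OLD=-259730499/16777216 → NEW=0, ERR=-259730499/16777216
(2,3): OLD=6925354773/134217728 → NEW=0, ERR=6925354773/134217728
(2,4): OLD=183475496357/1073741824 → NEW=255, ERR=-90328668763/1073741824
(2,5): OLD=5903589176247/34359738368 → NEW=255, ERR=-2858144107593/34359738368
(2,6): OLD=57774334323313/549755813888 → NEW=0, ERR=57774334323313/549755813888
(3,0): OLD=1659234333/16777216 → NEW=0, ERR=1659234333/16777216
(3,1): OLD=27645785817/134217728 → NEW=255, ERR=-6579734823/134217728
(3,2): OLD=196822996251/1073741824 → NEW=255, ERR=-76981168869/1073741824
(3,3): OLD=55907840973/4294967296 → NEW=0, ERR=55907840973/4294967296
(3,4): OLD=88529338485789/549755813888 → NEW=255, ERR=-51658394055651/549755813888
(3,5): OLD=304968893137831/4398046511104 → NEW=0, ERR=304968893137831/4398046511104
(3,6): OLD=10694575131825849/70368744177664 → NEW=255, ERR=-7249454633478471/70368744177664
(4,0): OLD=229166278931/2147483648 → NEW=0, ERR=229166278931/2147483648
(4,1): OLD=8353062850679/34359738368 → NEW=255, ERR=-408670433161/34359738368
(4,2): OLD=66393312286809/549755813888 → NEW=0, ERR=66393312286809/549755813888
(4,3): OLD=1072264052621987/4398046511104 → NEW=255, ERR=-49237807709533/4398046511104
(4,4): OLD=6810033573198585/35184372088832 → NEW=255, ERR=-2161981309453575/35184372088832
Target (4,4): original=214, with diffused error = 6810033573198585/35184372088832

Answer: 6810033573198585/35184372088832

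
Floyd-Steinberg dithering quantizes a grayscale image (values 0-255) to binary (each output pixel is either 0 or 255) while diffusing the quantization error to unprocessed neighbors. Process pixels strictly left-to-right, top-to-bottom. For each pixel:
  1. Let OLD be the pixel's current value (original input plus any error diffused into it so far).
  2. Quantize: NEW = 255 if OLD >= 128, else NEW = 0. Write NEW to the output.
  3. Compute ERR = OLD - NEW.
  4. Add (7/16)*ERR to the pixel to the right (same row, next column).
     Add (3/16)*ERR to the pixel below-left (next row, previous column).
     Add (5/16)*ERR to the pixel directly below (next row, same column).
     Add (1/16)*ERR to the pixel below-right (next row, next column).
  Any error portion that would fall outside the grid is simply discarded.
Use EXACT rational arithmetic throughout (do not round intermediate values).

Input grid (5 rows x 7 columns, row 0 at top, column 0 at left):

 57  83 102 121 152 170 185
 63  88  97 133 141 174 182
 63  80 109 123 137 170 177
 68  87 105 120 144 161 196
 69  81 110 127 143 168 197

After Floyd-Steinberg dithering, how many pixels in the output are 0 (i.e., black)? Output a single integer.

(0,0): OLD=57 → NEW=0, ERR=57
(0,1): OLD=1727/16 → NEW=0, ERR=1727/16
(0,2): OLD=38201/256 → NEW=255, ERR=-27079/256
(0,3): OLD=306063/4096 → NEW=0, ERR=306063/4096
(0,4): OLD=12103913/65536 → NEW=255, ERR=-4607767/65536
(0,5): OLD=146003551/1048576 → NEW=255, ERR=-121383329/1048576
(0,6): OLD=2254101657/16777216 → NEW=255, ERR=-2024088423/16777216
(1,0): OLD=25869/256 → NEW=0, ERR=25869/256
(1,1): OLD=306523/2048 → NEW=255, ERR=-215717/2048
(1,2): OLD=2530935/65536 → NEW=0, ERR=2530935/65536
(1,3): OLD=40226667/262144 → NEW=255, ERR=-26620053/262144
(1,4): OLD=965806753/16777216 → NEW=0, ERR=965806753/16777216
(1,5): OLD=18252948337/134217728 → NEW=255, ERR=-15972572303/134217728
(1,6): OLD=182533414783/2147483648 → NEW=0, ERR=182533414783/2147483648
(2,0): OLD=2451993/32768 → NEW=0, ERR=2451993/32768
(2,1): OLD=97914531/1048576 → NEW=0, ERR=97914531/1048576
(2,2): OLD=2286705321/16777216 → NEW=255, ERR=-1991484759/16777216
(2,3): OLD=7052045217/134217728 → NEW=0, ERR=7052045217/134217728
(2,4): OLD=160327331185/1073741824 → NEW=255, ERR=-113476833935/1073741824
(2,5): OLD=3645897571963/34359738368 → NEW=0, ERR=3645897571963/34359738368
(2,6): OLD=133341756734989/549755813888 → NEW=255, ERR=-6845975806451/549755813888
(3,0): OLD=1826913161/16777216 → NEW=0, ERR=1826913161/16777216
(3,1): OLD=19628202709/134217728 → NEW=255, ERR=-14597317931/134217728
(3,2): OLD=38667181391/1073741824 → NEW=0, ERR=38667181391/1073741824
(3,3): OLD=536612713529/4294967296 → NEW=0, ERR=536612713529/4294967296
(3,4): OLD=103801872019337/549755813888 → NEW=255, ERR=-36385860522103/549755813888
(3,5): OLD=687251846141867/4398046511104 → NEW=255, ERR=-434250014189653/4398046511104
(3,6): OLD=10945359616447797/70368744177664 → NEW=255, ERR=-6998670148856523/70368744177664
(4,0): OLD=177460944359/2147483648 → NEW=0, ERR=177460944359/2147483648
(4,1): OLD=3323427956795/34359738368 → NEW=0, ERR=3323427956795/34359738368
(4,2): OLD=99065675982165/549755813888 → NEW=255, ERR=-41122056559275/549755813888
(4,3): OLD=541660784934967/4398046511104 → NEW=0, ERR=541660784934967/4398046511104
(4,4): OLD=5822831433575669/35184372088832 → NEW=255, ERR=-3149183449076491/35184372088832
(4,5): OLD=84669214333918965/1125899906842624 → NEW=0, ERR=84669214333918965/1125899906842624
(4,6): OLD=3470459391164310595/18014398509481984 → NEW=255, ERR=-1123212228753595325/18014398509481984
Output grid:
  Row 0: ..#.###  (3 black, running=3)
  Row 1: .#.#.#.  (4 black, running=7)
  Row 2: ..#.#.#  (4 black, running=11)
  Row 3: .#..###  (3 black, running=14)
  Row 4: ..#.#.#  (4 black, running=18)

Answer: 18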